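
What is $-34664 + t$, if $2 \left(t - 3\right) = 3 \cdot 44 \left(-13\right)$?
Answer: $-35519$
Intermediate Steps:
$t = -855$ ($t = 3 + \frac{3 \cdot 44 \left(-13\right)}{2} = 3 + \frac{3 \left(-572\right)}{2} = 3 + \frac{1}{2} \left(-1716\right) = 3 - 858 = -855$)
$-34664 + t = -34664 - 855 = -35519$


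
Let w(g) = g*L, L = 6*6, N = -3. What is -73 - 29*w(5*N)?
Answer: 15587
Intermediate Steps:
L = 36
w(g) = 36*g (w(g) = g*36 = 36*g)
-73 - 29*w(5*N) = -73 - 1044*5*(-3) = -73 - 1044*(-15) = -73 - 29*(-540) = -73 + 15660 = 15587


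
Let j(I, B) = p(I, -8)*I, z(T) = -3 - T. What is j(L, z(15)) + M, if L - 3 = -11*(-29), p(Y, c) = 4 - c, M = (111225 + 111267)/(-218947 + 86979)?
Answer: 127425465/32992 ≈ 3862.3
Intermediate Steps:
M = -55623/32992 (M = 222492/(-131968) = 222492*(-1/131968) = -55623/32992 ≈ -1.6860)
L = 322 (L = 3 - 11*(-29) = 3 + 319 = 322)
j(I, B) = 12*I (j(I, B) = (4 - 1*(-8))*I = (4 + 8)*I = 12*I)
j(L, z(15)) + M = 12*322 - 55623/32992 = 3864 - 55623/32992 = 127425465/32992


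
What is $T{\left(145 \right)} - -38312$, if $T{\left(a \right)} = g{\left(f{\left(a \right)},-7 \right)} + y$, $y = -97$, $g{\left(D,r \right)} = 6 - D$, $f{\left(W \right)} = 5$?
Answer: $38216$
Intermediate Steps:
$T{\left(a \right)} = -96$ ($T{\left(a \right)} = \left(6 - 5\right) - 97 = 1 - 97 = -96$)
$T{\left(145 \right)} - -38312 = -96 - -38312 = -96 + 38312 = 38216$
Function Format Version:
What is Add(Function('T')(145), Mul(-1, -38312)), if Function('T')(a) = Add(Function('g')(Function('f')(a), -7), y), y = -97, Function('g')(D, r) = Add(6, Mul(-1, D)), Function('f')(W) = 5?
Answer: 38216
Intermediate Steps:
Function('T')(a) = -96 (Function('T')(a) = Add(Add(6, Mul(-1, 5)), -97) = Add(Add(6, -5), -97) = Add(1, -97) = -96)
Add(Function('T')(145), Mul(-1, -38312)) = Add(-96, Mul(-1, -38312)) = Add(-96, 38312) = 38216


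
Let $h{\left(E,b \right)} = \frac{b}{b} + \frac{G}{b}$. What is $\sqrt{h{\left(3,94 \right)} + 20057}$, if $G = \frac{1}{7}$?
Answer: $\frac{\sqrt{8684392570}}{658} \approx 141.63$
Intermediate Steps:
$G = \frac{1}{7} \approx 0.14286$
$h{\left(E,b \right)} = 1 + \frac{1}{7 b}$ ($h{\left(E,b \right)} = \frac{b}{b} + \frac{1}{7 b} = 1 + \frac{1}{7 b}$)
$\sqrt{h{\left(3,94 \right)} + 20057} = \sqrt{\frac{\frac{1}{7} + 94}{94} + 20057} = \sqrt{\frac{1}{94} \cdot \frac{659}{7} + 20057} = \sqrt{\frac{659}{658} + 20057} = \sqrt{\frac{13198165}{658}} = \frac{\sqrt{8684392570}}{658}$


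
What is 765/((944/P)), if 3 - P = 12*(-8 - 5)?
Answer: 121635/944 ≈ 128.85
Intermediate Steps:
P = 159 (P = 3 - 12*(-8 - 5) = 3 - 12*(-13) = 3 - 1*(-156) = 3 + 156 = 159)
765/((944/P)) = 765/((944/159)) = 765/((944*(1/159))) = 765/(944/159) = 765*(159/944) = 121635/944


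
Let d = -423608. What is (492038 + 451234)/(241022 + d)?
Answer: -157212/30431 ≈ -5.1662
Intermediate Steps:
(492038 + 451234)/(241022 + d) = (492038 + 451234)/(241022 - 423608) = 943272/(-182586) = 943272*(-1/182586) = -157212/30431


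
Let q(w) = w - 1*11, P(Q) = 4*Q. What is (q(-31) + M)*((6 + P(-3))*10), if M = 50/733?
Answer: 1844160/733 ≈ 2515.9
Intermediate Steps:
q(w) = -11 + w (q(w) = w - 11 = -11 + w)
M = 50/733 (M = 50*(1/733) = 50/733 ≈ 0.068213)
(q(-31) + M)*((6 + P(-3))*10) = ((-11 - 31) + 50/733)*((6 + 4*(-3))*10) = (-42 + 50/733)*((6 - 12)*10) = -(-184416)*10/733 = -30736/733*(-60) = 1844160/733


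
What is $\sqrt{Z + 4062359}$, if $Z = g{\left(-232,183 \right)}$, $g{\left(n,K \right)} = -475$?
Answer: $2 \sqrt{1015471} \approx 2015.4$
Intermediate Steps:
$Z = -475$
$\sqrt{Z + 4062359} = \sqrt{-475 + 4062359} = \sqrt{4061884} = 2 \sqrt{1015471}$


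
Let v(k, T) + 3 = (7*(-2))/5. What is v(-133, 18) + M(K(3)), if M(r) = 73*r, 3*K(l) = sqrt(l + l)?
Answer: -29/5 + 73*sqrt(6)/3 ≈ 53.804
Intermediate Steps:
K(l) = sqrt(2)*sqrt(l)/3 (K(l) = sqrt(l + l)/3 = sqrt(2*l)/3 = (sqrt(2)*sqrt(l))/3 = sqrt(2)*sqrt(l)/3)
v(k, T) = -29/5 (v(k, T) = -3 + (7*(-2))/5 = -3 - 14*1/5 = -3 - 14/5 = -29/5)
v(-133, 18) + M(K(3)) = -29/5 + 73*(sqrt(2)*sqrt(3)/3) = -29/5 + 73*(sqrt(6)/3) = -29/5 + 73*sqrt(6)/3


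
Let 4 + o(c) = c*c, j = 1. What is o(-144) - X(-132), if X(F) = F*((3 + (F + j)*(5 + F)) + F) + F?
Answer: 2199920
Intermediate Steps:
X(F) = F + F*(3 + F + (1 + F)*(5 + F)) (X(F) = F*((3 + (F + 1)*(5 + F)) + F) + F = F*((3 + (1 + F)*(5 + F)) + F) + F = F*(3 + F + (1 + F)*(5 + F)) + F = F + F*(3 + F + (1 + F)*(5 + F)))
o(c) = -4 + c² (o(c) = -4 + c*c = -4 + c²)
o(-144) - X(-132) = (-4 + (-144)²) - (-132)*(9 + (-132)² + 7*(-132)) = (-4 + 20736) - (-132)*(9 + 17424 - 924) = 20732 - (-132)*16509 = 20732 - 1*(-2179188) = 20732 + 2179188 = 2199920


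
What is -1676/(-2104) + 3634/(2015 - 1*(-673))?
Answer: 759439/353472 ≈ 2.1485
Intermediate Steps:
-1676/(-2104) + 3634/(2015 - 1*(-673)) = -1676*(-1/2104) + 3634/(2015 + 673) = 419/526 + 3634/2688 = 419/526 + 3634*(1/2688) = 419/526 + 1817/1344 = 759439/353472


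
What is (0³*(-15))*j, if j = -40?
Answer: 0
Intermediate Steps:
(0³*(-15))*j = (0³*(-15))*(-40) = (0*(-15))*(-40) = 0*(-40) = 0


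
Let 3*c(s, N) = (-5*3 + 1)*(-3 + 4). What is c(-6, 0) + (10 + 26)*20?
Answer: 2146/3 ≈ 715.33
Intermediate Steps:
c(s, N) = -14/3 (c(s, N) = ((-5*3 + 1)*(-3 + 4))/3 = ((-15 + 1)*1)/3 = (-14*1)/3 = (⅓)*(-14) = -14/3)
c(-6, 0) + (10 + 26)*20 = -14/3 + (10 + 26)*20 = -14/3 + 36*20 = -14/3 + 720 = 2146/3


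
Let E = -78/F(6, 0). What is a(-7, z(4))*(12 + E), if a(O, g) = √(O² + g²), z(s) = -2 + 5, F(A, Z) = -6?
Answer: 25*√58 ≈ 190.39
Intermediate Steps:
E = 13 (E = -78/(-6) = -78*(-⅙) = 13)
z(s) = 3
a(-7, z(4))*(12 + E) = √((-7)² + 3²)*(12 + 13) = √(49 + 9)*25 = √58*25 = 25*√58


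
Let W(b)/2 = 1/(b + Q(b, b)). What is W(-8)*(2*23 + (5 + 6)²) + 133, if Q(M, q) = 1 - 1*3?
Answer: 498/5 ≈ 99.600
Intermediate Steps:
Q(M, q) = -2 (Q(M, q) = 1 - 3 = -2)
W(b) = 2/(-2 + b) (W(b) = 2/(b - 2) = 2/(-2 + b))
W(-8)*(2*23 + (5 + 6)²) + 133 = (2/(-2 - 8))*(2*23 + (5 + 6)²) + 133 = (2/(-10))*(46 + 11²) + 133 = (2*(-⅒))*(46 + 121) + 133 = -⅕*167 + 133 = -167/5 + 133 = 498/5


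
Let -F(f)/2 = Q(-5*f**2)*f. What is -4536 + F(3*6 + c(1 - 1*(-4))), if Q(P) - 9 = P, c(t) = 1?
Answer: 63712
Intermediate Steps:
Q(P) = 9 + P
F(f) = -2*f*(9 - 5*f**2) (F(f) = -2*(9 - 5*f**2)*f = -2*f*(9 - 5*f**2))
-4536 + F(3*6 + c(1 - 1*(-4))) = -4536 + (-18*(3*6 + 1) + 10*(3*6 + 1)**3) = -4536 + (-18*(18 + 1) + 10*(18 + 1)**3) = -4536 + (-18*19 + 10*19**3) = -4536 + (-342 + 10*6859) = -4536 + (-342 + 68590) = -4536 + 68248 = 63712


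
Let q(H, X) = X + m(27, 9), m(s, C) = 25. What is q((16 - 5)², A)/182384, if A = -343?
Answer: -159/91192 ≈ -0.0017436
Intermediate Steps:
q(H, X) = 25 + X (q(H, X) = X + 25 = 25 + X)
q((16 - 5)², A)/182384 = (25 - 343)/182384 = -318*1/182384 = -159/91192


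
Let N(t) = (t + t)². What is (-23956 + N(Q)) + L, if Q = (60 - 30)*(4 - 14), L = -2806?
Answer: 333238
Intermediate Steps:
Q = -300 (Q = 30*(-10) = -300)
N(t) = 4*t² (N(t) = (2*t)² = 4*t²)
(-23956 + N(Q)) + L = (-23956 + 4*(-300)²) - 2806 = (-23956 + 4*90000) - 2806 = (-23956 + 360000) - 2806 = 336044 - 2806 = 333238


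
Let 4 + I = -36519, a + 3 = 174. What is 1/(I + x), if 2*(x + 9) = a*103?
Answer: -2/55451 ≈ -3.6068e-5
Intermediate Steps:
a = 171 (a = -3 + 174 = 171)
x = 17595/2 (x = -9 + (171*103)/2 = -9 + (½)*17613 = -9 + 17613/2 = 17595/2 ≈ 8797.5)
I = -36523 (I = -4 - 36519 = -36523)
1/(I + x) = 1/(-36523 + 17595/2) = 1/(-55451/2) = -2/55451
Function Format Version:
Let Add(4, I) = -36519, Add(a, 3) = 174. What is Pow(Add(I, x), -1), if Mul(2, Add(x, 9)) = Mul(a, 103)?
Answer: Rational(-2, 55451) ≈ -3.6068e-5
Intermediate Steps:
a = 171 (a = Add(-3, 174) = 171)
x = Rational(17595, 2) (x = Add(-9, Mul(Rational(1, 2), Mul(171, 103))) = Add(-9, Mul(Rational(1, 2), 17613)) = Add(-9, Rational(17613, 2)) = Rational(17595, 2) ≈ 8797.5)
I = -36523 (I = Add(-4, -36519) = -36523)
Pow(Add(I, x), -1) = Pow(Add(-36523, Rational(17595, 2)), -1) = Pow(Rational(-55451, 2), -1) = Rational(-2, 55451)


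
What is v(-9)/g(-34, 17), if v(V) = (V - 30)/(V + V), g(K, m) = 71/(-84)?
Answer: -182/71 ≈ -2.5634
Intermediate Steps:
g(K, m) = -71/84 (g(K, m) = 71*(-1/84) = -71/84)
v(V) = (-30 + V)/(2*V) (v(V) = (-30 + V)/((2*V)) = (-30 + V)*(1/(2*V)) = (-30 + V)/(2*V))
v(-9)/g(-34, 17) = ((½)*(-30 - 9)/(-9))/(-71/84) = ((½)*(-⅑)*(-39))*(-84/71) = (13/6)*(-84/71) = -182/71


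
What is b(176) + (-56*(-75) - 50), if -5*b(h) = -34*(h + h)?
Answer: 32718/5 ≈ 6543.6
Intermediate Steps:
b(h) = 68*h/5 (b(h) = -(-34)*(h + h)/5 = -(-34)*2*h/5 = -(-68)*h/5 = 68*h/5)
b(176) + (-56*(-75) - 50) = (68/5)*176 + (-56*(-75) - 50) = 11968/5 + (4200 - 50) = 11968/5 + 4150 = 32718/5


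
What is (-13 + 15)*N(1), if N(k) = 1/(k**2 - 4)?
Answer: -2/3 ≈ -0.66667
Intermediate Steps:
N(k) = 1/(-4 + k**2)
(-13 + 15)*N(1) = (-13 + 15)/(-4 + 1**2) = 2/(-4 + 1) = 2/(-3) = 2*(-1/3) = -2/3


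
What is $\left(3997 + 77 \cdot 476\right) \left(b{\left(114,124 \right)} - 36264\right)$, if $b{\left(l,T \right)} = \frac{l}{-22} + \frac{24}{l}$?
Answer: $- \frac{308128159535}{209} \approx -1.4743 \cdot 10^{9}$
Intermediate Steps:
$b{\left(l,T \right)} = \frac{24}{l} - \frac{l}{22}$ ($b{\left(l,T \right)} = l \left(- \frac{1}{22}\right) + \frac{24}{l} = - \frac{l}{22} + \frac{24}{l} = \frac{24}{l} - \frac{l}{22}$)
$\left(3997 + 77 \cdot 476\right) \left(b{\left(114,124 \right)} - 36264\right) = \left(3997 + 77 \cdot 476\right) \left(\left(\frac{24}{114} - \frac{57}{11}\right) - 36264\right) = \left(3997 + 36652\right) \left(\left(24 \cdot \frac{1}{114} - \frac{57}{11}\right) - 36264\right) = 40649 \left(\left(\frac{4}{19} - \frac{57}{11}\right) - 36264\right) = 40649 \left(- \frac{1039}{209} - 36264\right) = 40649 \left(- \frac{7580215}{209}\right) = - \frac{308128159535}{209}$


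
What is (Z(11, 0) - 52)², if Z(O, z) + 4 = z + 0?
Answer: 3136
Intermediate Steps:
Z(O, z) = -4 + z (Z(O, z) = -4 + (z + 0) = -4 + z)
(Z(11, 0) - 52)² = ((-4 + 0) - 52)² = (-4 - 52)² = (-56)² = 3136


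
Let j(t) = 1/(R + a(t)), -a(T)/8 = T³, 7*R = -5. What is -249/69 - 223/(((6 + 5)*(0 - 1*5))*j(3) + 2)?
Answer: -8064470/78637 ≈ -102.55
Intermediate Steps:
R = -5/7 (R = (⅐)*(-5) = -5/7 ≈ -0.71429)
a(T) = -8*T³
j(t) = 1/(-5/7 - 8*t³)
-249/69 - 223/(((6 + 5)*(0 - 1*5))*j(3) + 2) = -249/69 - 223/(((6 + 5)*(0 - 1*5))*(-7/(5 + 56*3³)) + 2) = -249*1/69 - 223/((11*(0 - 5))*(-7/(5 + 56*27)) + 2) = -83/23 - 223/((11*(-5))*(-7/(5 + 1512)) + 2) = -83/23 - 223/(-(-385)/1517 + 2) = -83/23 - 223/(-55*(-7/1517) + 2) = -83/23 - 223/(385/1517 + 2) = -83/23 - 223/3419/1517 = -83/23 - 223*1517/3419 = -83/23 - 338291/3419 = -8064470/78637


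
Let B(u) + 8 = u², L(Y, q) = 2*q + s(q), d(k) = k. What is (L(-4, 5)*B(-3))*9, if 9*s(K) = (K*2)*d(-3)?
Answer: 60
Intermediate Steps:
s(K) = -2*K/3 (s(K) = ((K*2)*(-3))/9 = ((2*K)*(-3))/9 = (-6*K)/9 = -2*K/3)
L(Y, q) = 4*q/3 (L(Y, q) = 2*q - 2*q/3 = 4*q/3)
B(u) = -8 + u²
(L(-4, 5)*B(-3))*9 = (((4/3)*5)*(-8 + (-3)²))*9 = (20*(-8 + 9)/3)*9 = ((20/3)*1)*9 = (20/3)*9 = 60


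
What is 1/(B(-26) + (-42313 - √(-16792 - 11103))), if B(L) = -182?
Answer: I/(√27895 - 42495*I) ≈ -2.3532e-5 + 9.2487e-8*I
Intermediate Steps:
1/(B(-26) + (-42313 - √(-16792 - 11103))) = 1/(-182 + (-42313 - √(-16792 - 11103))) = 1/(-182 + (-42313 - √(-27895))) = 1/(-182 + (-42313 - I*√27895)) = 1/(-42495 - I*√27895)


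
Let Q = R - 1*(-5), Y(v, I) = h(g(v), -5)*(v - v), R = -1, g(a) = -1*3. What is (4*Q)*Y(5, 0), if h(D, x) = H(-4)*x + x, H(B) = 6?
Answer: 0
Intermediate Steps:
g(a) = -3
h(D, x) = 7*x (h(D, x) = 6*x + x = 7*x)
Y(v, I) = 0 (Y(v, I) = (7*(-5))*(v - v) = -35*0 = 0)
Q = 4 (Q = -1 - 1*(-5) = -1 + 5 = 4)
(4*Q)*Y(5, 0) = (4*4)*0 = 16*0 = 0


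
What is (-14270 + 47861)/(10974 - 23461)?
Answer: -33591/12487 ≈ -2.6901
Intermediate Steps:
(-14270 + 47861)/(10974 - 23461) = 33591/(-12487) = 33591*(-1/12487) = -33591/12487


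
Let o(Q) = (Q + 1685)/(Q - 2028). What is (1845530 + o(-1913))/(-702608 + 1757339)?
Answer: 7273233958/4156694871 ≈ 1.7498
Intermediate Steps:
o(Q) = (1685 + Q)/(-2028 + Q)
(1845530 + o(-1913))/(-702608 + 1757339) = (1845530 + (1685 - 1913)/(-2028 - 1913))/(-702608 + 1757339) = (1845530 - 228/(-3941))/1054731 = (1845530 - 1/3941*(-228))*(1/1054731) = (1845530 + 228/3941)*(1/1054731) = (7273233958/3941)*(1/1054731) = 7273233958/4156694871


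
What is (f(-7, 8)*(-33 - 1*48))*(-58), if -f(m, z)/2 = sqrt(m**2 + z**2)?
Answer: -9396*sqrt(113) ≈ -99881.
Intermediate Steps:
f(m, z) = -2*sqrt(m**2 + z**2)
(f(-7, 8)*(-33 - 1*48))*(-58) = ((-2*sqrt((-7)**2 + 8**2))*(-33 - 1*48))*(-58) = ((-2*sqrt(49 + 64))*(-33 - 48))*(-58) = (-2*sqrt(113)*(-81))*(-58) = (162*sqrt(113))*(-58) = -9396*sqrt(113)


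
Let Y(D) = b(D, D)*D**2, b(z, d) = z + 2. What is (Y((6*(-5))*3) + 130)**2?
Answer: 507898528900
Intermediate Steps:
b(z, d) = 2 + z
Y(D) = D**2*(2 + D) (Y(D) = (2 + D)*D**2 = D**2*(2 + D))
(Y((6*(-5))*3) + 130)**2 = (((6*(-5))*3)**2*(2 + (6*(-5))*3) + 130)**2 = ((-30*3)**2*(2 - 30*3) + 130)**2 = ((-90)**2*(2 - 90) + 130)**2 = (8100*(-88) + 130)**2 = (-712800 + 130)**2 = (-712670)**2 = 507898528900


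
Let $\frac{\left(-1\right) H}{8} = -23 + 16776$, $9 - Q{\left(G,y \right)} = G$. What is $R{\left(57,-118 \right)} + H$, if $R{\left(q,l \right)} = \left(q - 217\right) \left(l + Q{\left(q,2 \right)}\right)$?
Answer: $-107464$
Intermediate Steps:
$Q{\left(G,y \right)} = 9 - G$
$H = -134024$ ($H = - 8 \left(-23 + 16776\right) = \left(-8\right) 16753 = -134024$)
$R{\left(q,l \right)} = \left(-217 + q\right) \left(9 + l - q\right)$ ($R{\left(q,l \right)} = \left(q - 217\right) \left(l - \left(-9 + q\right)\right) = \left(-217 + q\right) \left(9 + l - q\right)$)
$R{\left(57,-118 \right)} + H = \left(-1953 - 57^{2} - -25606 + 226 \cdot 57 - 6726\right) - 134024 = \left(-1953 - 3249 + 25606 + 12882 - 6726\right) - 134024 = 26560 - 134024 = -107464$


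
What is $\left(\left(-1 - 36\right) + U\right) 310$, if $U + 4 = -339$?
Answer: $-117800$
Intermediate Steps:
$U = -343$ ($U = -4 - 339 = -343$)
$\left(\left(-1 - 36\right) + U\right) 310 = \left(\left(-1 - 36\right) - 343\right) 310 = \left(-37 - 343\right) 310 = \left(-380\right) 310 = -117800$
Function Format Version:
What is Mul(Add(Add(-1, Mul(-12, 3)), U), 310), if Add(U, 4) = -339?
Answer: -117800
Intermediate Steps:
U = -343 (U = Add(-4, -339) = -343)
Mul(Add(Add(-1, Mul(-12, 3)), U), 310) = Mul(Add(Add(-1, Mul(-12, 3)), -343), 310) = Mul(Add(Add(-1, -36), -343), 310) = Mul(Add(-37, -343), 310) = Mul(-380, 310) = -117800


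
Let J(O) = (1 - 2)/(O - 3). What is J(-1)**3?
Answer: 1/64 ≈ 0.015625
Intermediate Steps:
J(O) = -1/(-3 + O)
J(-1)**3 = (-1/(-3 - 1))**3 = (-1/(-4))**3 = (-1*(-1/4))**3 = (1/4)**3 = 1/64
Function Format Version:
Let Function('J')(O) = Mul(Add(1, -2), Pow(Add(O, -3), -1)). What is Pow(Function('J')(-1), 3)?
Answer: Rational(1, 64) ≈ 0.015625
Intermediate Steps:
Function('J')(O) = Mul(-1, Pow(Add(-3, O), -1))
Pow(Function('J')(-1), 3) = Pow(Mul(-1, Pow(Add(-3, -1), -1)), 3) = Pow(Mul(-1, Pow(-4, -1)), 3) = Pow(Mul(-1, Rational(-1, 4)), 3) = Pow(Rational(1, 4), 3) = Rational(1, 64)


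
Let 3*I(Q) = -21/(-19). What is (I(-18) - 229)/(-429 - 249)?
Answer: 724/2147 ≈ 0.33721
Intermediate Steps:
I(Q) = 7/19 (I(Q) = (-21/(-19))/3 = (-21*(-1/19))/3 = (⅓)*(21/19) = 7/19)
(I(-18) - 229)/(-429 - 249) = (7/19 - 229)/(-429 - 249) = -4344/19/(-678) = -4344/19*(-1/678) = 724/2147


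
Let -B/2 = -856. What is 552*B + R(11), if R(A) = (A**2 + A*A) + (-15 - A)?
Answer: 945240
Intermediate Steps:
B = 1712 (B = -2*(-856) = 1712)
R(A) = -15 - A + 2*A**2 (R(A) = (A**2 + A**2) + (-15 - A) = 2*A**2 + (-15 - A) = -15 - A + 2*A**2)
552*B + R(11) = 552*1712 + (-15 - 1*11 + 2*11**2) = 945024 + (-15 - 11 + 2*121) = 945024 + (-15 - 11 + 242) = 945024 + 216 = 945240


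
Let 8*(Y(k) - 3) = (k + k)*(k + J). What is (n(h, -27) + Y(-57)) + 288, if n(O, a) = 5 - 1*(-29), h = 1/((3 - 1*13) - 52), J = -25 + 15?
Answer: 5119/4 ≈ 1279.8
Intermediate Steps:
J = -10
h = -1/62 (h = 1/((3 - 13) - 52) = 1/(-10 - 52) = 1/(-62) = -1/62 ≈ -0.016129)
n(O, a) = 34 (n(O, a) = 5 + 29 = 34)
Y(k) = 3 + k*(-10 + k)/4 (Y(k) = 3 + ((k + k)*(k - 10))/8 = 3 + ((2*k)*(-10 + k))/8 = 3 + (2*k*(-10 + k))/8 = 3 + k*(-10 + k)/4)
(n(h, -27) + Y(-57)) + 288 = (34 + (3 - 5/2*(-57) + (¼)*(-57)²)) + 288 = (34 + (3 + 285/2 + (¼)*3249)) + 288 = (34 + (3 + 285/2 + 3249/4)) + 288 = (34 + 3831/4) + 288 = 3967/4 + 288 = 5119/4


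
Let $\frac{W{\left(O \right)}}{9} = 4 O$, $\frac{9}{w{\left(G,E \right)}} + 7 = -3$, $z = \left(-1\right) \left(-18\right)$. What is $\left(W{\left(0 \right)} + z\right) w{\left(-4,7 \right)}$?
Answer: $- \frac{81}{5} \approx -16.2$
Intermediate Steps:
$z = 18$
$w{\left(G,E \right)} = - \frac{9}{10}$ ($w{\left(G,E \right)} = \frac{9}{-7 - 3} = \frac{9}{-10} = 9 \left(- \frac{1}{10}\right) = - \frac{9}{10}$)
$W{\left(O \right)} = 36 O$ ($W{\left(O \right)} = 9 \cdot 4 O = 36 O$)
$\left(W{\left(0 \right)} + z\right) w{\left(-4,7 \right)} = \left(36 \cdot 0 + 18\right) \left(- \frac{9}{10}\right) = \left(0 + 18\right) \left(- \frac{9}{10}\right) = 18 \left(- \frac{9}{10}\right) = - \frac{81}{5}$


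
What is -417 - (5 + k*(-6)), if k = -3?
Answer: -440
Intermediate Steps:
-417 - (5 + k*(-6)) = -417 - (5 - 3*(-6)) = -417 - (5 + 18) = -417 - 1*23 = -417 - 23 = -440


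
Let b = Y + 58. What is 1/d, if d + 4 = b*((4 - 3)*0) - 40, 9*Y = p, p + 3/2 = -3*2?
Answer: -1/44 ≈ -0.022727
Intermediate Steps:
p = -15/2 (p = -3/2 - 3*2 = -3/2 - 6 = -15/2 ≈ -7.5000)
Y = -⅚ (Y = (⅑)*(-15/2) = -⅚ ≈ -0.83333)
b = 343/6 (b = -⅚ + 58 = 343/6 ≈ 57.167)
d = -44 (d = -4 + (343*((4 - 3)*0)/6 - 40) = -4 + (343*(1*0)/6 - 40) = -4 + ((343/6)*0 - 40) = -4 + (0 - 40) = -4 - 40 = -44)
1/d = 1/(-44) = -1/44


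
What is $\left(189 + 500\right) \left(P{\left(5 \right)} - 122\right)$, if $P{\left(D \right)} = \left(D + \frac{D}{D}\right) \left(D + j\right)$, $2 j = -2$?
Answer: $-67522$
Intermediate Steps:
$j = -1$ ($j = \frac{1}{2} \left(-2\right) = -1$)
$P{\left(D \right)} = \left(1 + D\right) \left(-1 + D\right)$ ($P{\left(D \right)} = \left(D + \frac{D}{D}\right) \left(D - 1\right) = \left(D + 1\right) \left(-1 + D\right) = \left(1 + D\right) \left(-1 + D\right)$)
$\left(189 + 500\right) \left(P{\left(5 \right)} - 122\right) = \left(189 + 500\right) \left(\left(-1 + 5^{2}\right) - 122\right) = 689 \left(\left(-1 + 25\right) - 122\right) = 689 \left(24 - 122\right) = 689 \left(-98\right) = -67522$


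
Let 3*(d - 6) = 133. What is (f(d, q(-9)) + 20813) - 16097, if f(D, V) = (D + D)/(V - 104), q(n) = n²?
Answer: 325102/69 ≈ 4711.6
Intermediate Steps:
d = 151/3 (d = 6 + (⅓)*133 = 6 + 133/3 = 151/3 ≈ 50.333)
f(D, V) = 2*D/(-104 + V) (f(D, V) = (2*D)/(-104 + V) = 2*D/(-104 + V))
(f(d, q(-9)) + 20813) - 16097 = (2*(151/3)/(-104 + (-9)²) + 20813) - 16097 = (2*(151/3)/(-104 + 81) + 20813) - 16097 = (2*(151/3)/(-23) + 20813) - 16097 = (2*(151/3)*(-1/23) + 20813) - 16097 = (-302/69 + 20813) - 16097 = 1435795/69 - 16097 = 325102/69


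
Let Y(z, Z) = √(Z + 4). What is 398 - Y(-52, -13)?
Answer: 398 - 3*I ≈ 398.0 - 3.0*I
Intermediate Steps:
Y(z, Z) = √(4 + Z)
398 - Y(-52, -13) = 398 - √(4 - 13) = 398 - √(-9) = 398 - 3*I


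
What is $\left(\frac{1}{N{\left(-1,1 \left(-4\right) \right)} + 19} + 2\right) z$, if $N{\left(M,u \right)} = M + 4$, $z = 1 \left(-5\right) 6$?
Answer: $- \frac{675}{11} \approx -61.364$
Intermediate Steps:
$z = -30$ ($z = \left(-5\right) 6 = -30$)
$N{\left(M,u \right)} = 4 + M$
$\left(\frac{1}{N{\left(-1,1 \left(-4\right) \right)} + 19} + 2\right) z = \left(\frac{1}{\left(4 - 1\right) + 19} + 2\right) \left(-30\right) = \left(\frac{1}{3 + 19} + 2\right) \left(-30\right) = \left(\frac{1}{22} + 2\right) \left(-30\right) = \frac{45}{22} \left(-30\right) = - \frac{675}{11}$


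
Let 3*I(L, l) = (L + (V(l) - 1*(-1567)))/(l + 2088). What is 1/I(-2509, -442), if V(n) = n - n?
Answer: -823/157 ≈ -5.2420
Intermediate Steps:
V(n) = 0
I(L, l) = (1567 + L)/(3*(2088 + l)) (I(L, l) = ((L + (0 - 1*(-1567)))/(l + 2088))/3 = ((L + (0 + 1567))/(2088 + l))/3 = ((L + 1567)/(2088 + l))/3 = ((1567 + L)/(2088 + l))/3 = (1567 + L)/(3*(2088 + l)))
1/I(-2509, -442) = 1/((1567 - 2509)/(3*(2088 - 442))) = 1/((1/3)*(-942)/1646) = 1/((1/3)*(1/1646)*(-942)) = 1/(-157/823) = -823/157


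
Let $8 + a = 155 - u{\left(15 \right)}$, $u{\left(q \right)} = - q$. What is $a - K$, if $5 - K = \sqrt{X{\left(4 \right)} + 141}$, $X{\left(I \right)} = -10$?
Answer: $157 + \sqrt{131} \approx 168.45$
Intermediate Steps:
$K = 5 - \sqrt{131}$ ($K = 5 - \sqrt{-10 + 141} = 5 - \sqrt{131} \approx -6.4455$)
$a = 162$ ($a = -8 + \left(155 - \left(-1\right) 15\right) = -8 + \left(155 - -15\right) = -8 + \left(155 + 15\right) = -8 + 170 = 162$)
$a - K = 162 - \left(5 - \sqrt{131}\right) = 157 + \sqrt{131}$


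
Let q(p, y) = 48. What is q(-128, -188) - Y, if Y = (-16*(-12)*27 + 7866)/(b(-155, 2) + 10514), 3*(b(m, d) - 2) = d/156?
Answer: 23012412/492149 ≈ 46.759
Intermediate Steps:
b(m, d) = 2 + d/468 (b(m, d) = 2 + (d/156)/3 = 2 + d/468)
Y = 610740/492149 (Y = (-16*(-12)*27 + 7866)/((2 + (1/468)*2) + 10514) = (192*27 + 7866)/((2 + 1/234) + 10514) = (5184 + 7866)/(469/234 + 10514) = 13050/(2460745/234) = 13050*(234/2460745) = 610740/492149 ≈ 1.2410)
q(-128, -188) - Y = 48 - 1*610740/492149 = 48 - 610740/492149 = 23012412/492149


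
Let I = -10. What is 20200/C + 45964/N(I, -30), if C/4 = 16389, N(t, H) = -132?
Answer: -62719783/180279 ≈ -347.90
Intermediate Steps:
C = 65556 (C = 4*16389 = 65556)
20200/C + 45964/N(I, -30) = 20200/65556 + 45964/(-132) = 20200*(1/65556) + 45964*(-1/132) = 5050/16389 - 11491/33 = -62719783/180279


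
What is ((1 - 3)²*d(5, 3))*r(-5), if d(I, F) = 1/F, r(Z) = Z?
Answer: -20/3 ≈ -6.6667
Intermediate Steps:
((1 - 3)²*d(5, 3))*r(-5) = ((1 - 3)²/3)*(-5) = ((-2)²*(⅓))*(-5) = (4*(⅓))*(-5) = (4/3)*(-5) = -20/3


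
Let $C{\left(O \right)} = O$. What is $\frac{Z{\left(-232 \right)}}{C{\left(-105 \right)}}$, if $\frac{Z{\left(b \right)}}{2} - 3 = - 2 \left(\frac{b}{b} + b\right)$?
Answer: $- \frac{62}{7} \approx -8.8571$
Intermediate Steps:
$Z{\left(b \right)} = 2 - 4 b$ ($Z{\left(b \right)} = 6 + 2 \left(- 2 \left(\frac{b}{b} + b\right)\right) = 6 + 2 \left(- 2 \left(1 + b\right)\right) = 6 + 2 \left(-2 - 2 b\right) = 6 - \left(4 + 4 b\right) = 2 - 4 b$)
$\frac{Z{\left(-232 \right)}}{C{\left(-105 \right)}} = \frac{2 - -928}{-105} = \left(2 + 928\right) \left(- \frac{1}{105}\right) = 930 \left(- \frac{1}{105}\right) = - \frac{62}{7}$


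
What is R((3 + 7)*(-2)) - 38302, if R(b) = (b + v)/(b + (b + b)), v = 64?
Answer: -574541/15 ≈ -38303.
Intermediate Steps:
R(b) = (64 + b)/(3*b) (R(b) = (b + 64)/(b + (b + b)) = (64 + b)/(b + 2*b) = (64 + b)/((3*b)) = (64 + b)*(1/(3*b)) = (64 + b)/(3*b))
R((3 + 7)*(-2)) - 38302 = (64 + (3 + 7)*(-2))/(3*(((3 + 7)*(-2)))) - 38302 = (64 + 10*(-2))/(3*((10*(-2)))) - 38302 = (⅓)*(64 - 20)/(-20) - 38302 = (⅓)*(-1/20)*44 - 38302 = -11/15 - 38302 = -574541/15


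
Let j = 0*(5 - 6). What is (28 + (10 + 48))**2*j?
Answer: 0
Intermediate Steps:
j = 0 (j = 0*(-1) = 0)
(28 + (10 + 48))**2*j = (28 + (10 + 48))**2*0 = (28 + 58)**2*0 = 86**2*0 = 7396*0 = 0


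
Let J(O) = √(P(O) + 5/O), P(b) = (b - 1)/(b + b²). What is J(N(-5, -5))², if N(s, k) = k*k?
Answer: 77/325 ≈ 0.23692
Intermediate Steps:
N(s, k) = k²
P(b) = (-1 + b)/(b + b²)
J(O) = √(5/O + (-1 + O)/(O*(1 + O))) (J(O) = √((-1 + O)/(O*(1 + O)) + 5/O) = √(5/O + (-1 + O)/(O*(1 + O))))
J(N(-5, -5))² = (√2*√((2 + 3*(-5)²)/(((-5)²)*(1 + (-5)²))))² = (√2*√((2 + 3*25)/(25*(1 + 25))))² = (√2*√((1/25)*(2 + 75)/26))² = (√2*√((1/25)*(1/26)*77))² = (√2*√(77/650))² = (√2*(√2002/130))² = (√1001/65)² = 77/325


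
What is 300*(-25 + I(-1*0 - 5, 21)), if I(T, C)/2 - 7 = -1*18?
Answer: -14100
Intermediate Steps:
I(T, C) = -22 (I(T, C) = 14 + 2*(-1*18) = 14 + 2*(-18) = 14 - 36 = -22)
300*(-25 + I(-1*0 - 5, 21)) = 300*(-25 - 22) = 300*(-47) = -14100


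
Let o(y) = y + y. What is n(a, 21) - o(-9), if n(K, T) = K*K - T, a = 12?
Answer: 141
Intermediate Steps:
o(y) = 2*y
n(K, T) = K² - T
n(a, 21) - o(-9) = (12² - 1*21) - 2*(-9) = (144 - 21) - 1*(-18) = 123 + 18 = 141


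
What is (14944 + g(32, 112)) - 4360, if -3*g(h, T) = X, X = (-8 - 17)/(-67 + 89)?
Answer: 698569/66 ≈ 10584.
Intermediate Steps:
X = -25/22 ≈ -1.1364
g(h, T) = 25/66 (g(h, T) = -⅓*(-25/22) = 25/66)
(14944 + g(32, 112)) - 4360 = (14944 + 25/66) - 4360 = 986329/66 - 4360 = 698569/66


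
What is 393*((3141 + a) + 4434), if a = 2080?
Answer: 3794415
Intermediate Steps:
393*((3141 + a) + 4434) = 393*((3141 + 2080) + 4434) = 393*(5221 + 4434) = 393*9655 = 3794415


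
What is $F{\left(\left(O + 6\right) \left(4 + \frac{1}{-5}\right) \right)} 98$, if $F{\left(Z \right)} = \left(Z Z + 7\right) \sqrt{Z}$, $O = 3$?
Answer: $\frac{8648304 \sqrt{95}}{125} \approx 6.7435 \cdot 10^{5}$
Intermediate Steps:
$F{\left(Z \right)} = \sqrt{Z} \left(7 + Z^{2}\right)$ ($F{\left(Z \right)} = \left(Z^{2} + 7\right) \sqrt{Z} = \left(7 + Z^{2}\right) \sqrt{Z} = \sqrt{Z} \left(7 + Z^{2}\right)$)
$F{\left(\left(O + 6\right) \left(4 + \frac{1}{-5}\right) \right)} 98 = \sqrt{\left(3 + 6\right) \left(4 + \frac{1}{-5}\right)} \left(7 + \left(\left(3 + 6\right) \left(4 + \frac{1}{-5}\right)\right)^{2}\right) 98 = \sqrt{9 \left(4 - \frac{1}{5}\right)} \left(7 + \left(9 \left(4 - \frac{1}{5}\right)\right)^{2}\right) 98 = \sqrt{9 \cdot \frac{19}{5}} \left(7 + \left(9 \cdot \frac{19}{5}\right)^{2}\right) 98 = \sqrt{\frac{171}{5}} \left(7 + \left(\frac{171}{5}\right)^{2}\right) 98 = \frac{3 \sqrt{95}}{5} \left(7 + \frac{29241}{25}\right) 98 = \frac{3 \sqrt{95}}{5} \cdot \frac{29416}{25} \cdot 98 = \frac{88248 \sqrt{95}}{125} \cdot 98 = \frac{8648304 \sqrt{95}}{125}$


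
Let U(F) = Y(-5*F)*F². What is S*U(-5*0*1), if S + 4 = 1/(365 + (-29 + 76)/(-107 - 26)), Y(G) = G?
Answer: 0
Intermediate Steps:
U(F) = -5*F³ (U(F) = (-5*F)*F² = -5*F³)
S = -193859/48498 (S = -4 + 1/(365 + (-29 + 76)/(-107 - 26)) = -4 + 1/(365 + 47/(-133)) = -4 + 1/(365 + 47*(-1/133)) = -4 + 1/(365 - 47/133) = -4 + 1/(48498/133) = -4 + 133/48498 = -193859/48498 ≈ -3.9973)
S*U(-5*0*1) = -(-969295)*(-5*0*1)³/48498 = -(-969295)*(0*1)³/48498 = -(-969295)*0³/48498 = -(-969295)*0/48498 = -193859/48498*0 = 0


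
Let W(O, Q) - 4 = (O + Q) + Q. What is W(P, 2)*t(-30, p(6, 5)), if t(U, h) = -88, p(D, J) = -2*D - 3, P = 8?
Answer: -1408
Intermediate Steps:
p(D, J) = -3 - 2*D
W(O, Q) = 4 + O + 2*Q (W(O, Q) = 4 + ((O + Q) + Q) = 4 + (O + 2*Q) = 4 + O + 2*Q)
W(P, 2)*t(-30, p(6, 5)) = (4 + 8 + 2*2)*(-88) = (4 + 8 + 4)*(-88) = 16*(-88) = -1408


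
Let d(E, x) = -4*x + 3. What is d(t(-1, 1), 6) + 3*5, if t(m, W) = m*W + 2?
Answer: -6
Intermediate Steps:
t(m, W) = 2 + W*m (t(m, W) = W*m + 2 = 2 + W*m)
d(E, x) = 3 - 4*x
d(t(-1, 1), 6) + 3*5 = (3 - 4*6) + 3*5 = (3 - 24) + 15 = -21 + 15 = -6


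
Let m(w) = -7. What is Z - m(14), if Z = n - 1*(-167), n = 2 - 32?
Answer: 144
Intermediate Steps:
n = -30
Z = 137 (Z = -30 - 1*(-167) = -30 + 167 = 137)
Z - m(14) = 137 - 1*(-7) = 137 + 7 = 144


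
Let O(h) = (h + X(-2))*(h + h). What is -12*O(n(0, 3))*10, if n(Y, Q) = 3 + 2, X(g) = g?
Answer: -3600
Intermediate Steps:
n(Y, Q) = 5
O(h) = 2*h*(-2 + h) (O(h) = (h - 2)*(h + h) = (-2 + h)*(2*h) = 2*h*(-2 + h))
-12*O(n(0, 3))*10 = -24*5*(-2 + 5)*10 = -24*5*3*10 = -12*30*10 = -360*10 = -3600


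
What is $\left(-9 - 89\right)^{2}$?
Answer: $9604$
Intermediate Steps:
$\left(-9 - 89\right)^{2} = \left(-98\right)^{2} = 9604$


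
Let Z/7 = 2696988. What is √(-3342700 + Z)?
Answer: 2*√3884054 ≈ 3941.6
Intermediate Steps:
Z = 18878916 (Z = 7*2696988 = 18878916)
√(-3342700 + Z) = √(-3342700 + 18878916) = √15536216 = 2*√3884054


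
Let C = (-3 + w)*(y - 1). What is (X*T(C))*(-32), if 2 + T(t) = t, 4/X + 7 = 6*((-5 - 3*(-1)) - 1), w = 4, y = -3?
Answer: -768/25 ≈ -30.720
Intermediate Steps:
C = -4 (C = (-3 + 4)*(-3 - 1) = 1*(-4) = -4)
X = -4/25 (X = 4/(-7 + 6*((-5 - 3*(-1)) - 1)) = 4/(-7 + 6*((-5 + 3) - 1)) = 4/(-7 + 6*(-2 - 1)) = 4/(-7 + 6*(-3)) = 4/(-7 - 18) = 4/(-25) = 4*(-1/25) = -4/25 ≈ -0.16000)
T(t) = -2 + t
(X*T(C))*(-32) = -4*(-2 - 4)/25*(-32) = -4/25*(-6)*(-32) = (24/25)*(-32) = -768/25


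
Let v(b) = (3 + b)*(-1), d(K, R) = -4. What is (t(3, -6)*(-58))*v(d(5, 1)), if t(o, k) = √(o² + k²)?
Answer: -174*√5 ≈ -389.08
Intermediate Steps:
v(b) = -3 - b
t(o, k) = √(k² + o²)
(t(3, -6)*(-58))*v(d(5, 1)) = (√((-6)² + 3²)*(-58))*(-3 - 1*(-4)) = (√(36 + 9)*(-58))*(-3 + 4) = (√45*(-58))*1 = ((3*√5)*(-58))*1 = -174*√5*1 = -174*√5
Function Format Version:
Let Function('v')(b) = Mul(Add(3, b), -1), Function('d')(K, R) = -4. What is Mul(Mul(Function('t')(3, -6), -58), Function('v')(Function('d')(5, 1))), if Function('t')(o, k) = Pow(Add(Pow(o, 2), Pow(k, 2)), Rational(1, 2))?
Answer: Mul(-174, Pow(5, Rational(1, 2))) ≈ -389.08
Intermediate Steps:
Function('v')(b) = Add(-3, Mul(-1, b))
Function('t')(o, k) = Pow(Add(Pow(k, 2), Pow(o, 2)), Rational(1, 2))
Mul(Mul(Function('t')(3, -6), -58), Function('v')(Function('d')(5, 1))) = Mul(Mul(Pow(Add(Pow(-6, 2), Pow(3, 2)), Rational(1, 2)), -58), Add(-3, Mul(-1, -4))) = Mul(Mul(Pow(Add(36, 9), Rational(1, 2)), -58), Add(-3, 4)) = Mul(Mul(Pow(45, Rational(1, 2)), -58), 1) = Mul(Mul(Mul(3, Pow(5, Rational(1, 2))), -58), 1) = Mul(Mul(-174, Pow(5, Rational(1, 2))), 1) = Mul(-174, Pow(5, Rational(1, 2)))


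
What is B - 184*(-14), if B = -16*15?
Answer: 2336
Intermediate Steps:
B = -240
B - 184*(-14) = -240 - 184*(-14) = -240 + 2576 = 2336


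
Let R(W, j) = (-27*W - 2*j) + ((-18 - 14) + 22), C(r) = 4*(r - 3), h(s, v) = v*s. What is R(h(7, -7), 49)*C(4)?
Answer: 4860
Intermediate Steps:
h(s, v) = s*v
C(r) = -12 + 4*r (C(r) = 4*(-3 + r) = -12 + 4*r)
R(W, j) = -10 - 27*W - 2*j (R(W, j) = (-27*W - 2*j) + (-32 + 22) = (-27*W - 2*j) - 10 = -10 - 27*W - 2*j)
R(h(7, -7), 49)*C(4) = (-10 - 189*(-7) - 2*49)*(-12 + 4*4) = (-10 - 27*(-49) - 98)*(-12 + 16) = (-10 + 1323 - 98)*4 = 1215*4 = 4860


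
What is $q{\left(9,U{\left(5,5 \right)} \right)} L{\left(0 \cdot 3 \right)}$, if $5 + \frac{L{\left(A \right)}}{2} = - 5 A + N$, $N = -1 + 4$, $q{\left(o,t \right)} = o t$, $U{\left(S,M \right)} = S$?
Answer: $-180$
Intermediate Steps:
$N = 3$
$L{\left(A \right)} = -4 - 10 A$ ($L{\left(A \right)} = -10 + 2 \left(- 5 A + 3\right) = -10 + 2 \left(3 - 5 A\right) = -10 - \left(-6 + 10 A\right) = -4 - 10 A$)
$q{\left(9,U{\left(5,5 \right)} \right)} L{\left(0 \cdot 3 \right)} = 9 \cdot 5 \left(-4 - 10 \cdot 0 \cdot 3\right) = 45 \left(-4 - 0\right) = 45 \left(-4 + 0\right) = 45 \left(-4\right) = -180$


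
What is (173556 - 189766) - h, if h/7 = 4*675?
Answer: -35110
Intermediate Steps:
h = 18900 (h = 7*(4*675) = 7*2700 = 18900)
(173556 - 189766) - h = (173556 - 189766) - 1*18900 = -16210 - 18900 = -35110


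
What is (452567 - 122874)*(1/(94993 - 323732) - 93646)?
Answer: -1008883771312105/32677 ≈ -3.0874e+10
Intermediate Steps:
(452567 - 122874)*(1/(94993 - 323732) - 93646) = 329693*(1/(-228739) - 93646) = 329693*(-1/228739 - 93646) = 329693*(-21420492395/228739) = -1008883771312105/32677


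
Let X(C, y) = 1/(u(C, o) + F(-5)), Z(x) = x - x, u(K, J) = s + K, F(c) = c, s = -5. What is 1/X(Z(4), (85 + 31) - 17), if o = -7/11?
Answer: -10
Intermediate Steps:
o = -7/11 (o = -7*1/11 = -7/11 ≈ -0.63636)
u(K, J) = -5 + K
Z(x) = 0
X(C, y) = 1/(-10 + C) (X(C, y) = 1/((-5 + C) - 5) = 1/(-10 + C))
1/X(Z(4), (85 + 31) - 17) = 1/(1/(-10 + 0)) = 1/(1/(-10)) = 1/(-1/10) = -10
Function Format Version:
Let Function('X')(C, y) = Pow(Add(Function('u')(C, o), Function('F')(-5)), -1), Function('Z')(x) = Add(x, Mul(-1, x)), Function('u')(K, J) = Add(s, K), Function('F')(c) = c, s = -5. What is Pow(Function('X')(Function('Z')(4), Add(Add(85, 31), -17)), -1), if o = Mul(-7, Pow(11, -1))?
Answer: -10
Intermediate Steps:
o = Rational(-7, 11) (o = Mul(-7, Rational(1, 11)) = Rational(-7, 11) ≈ -0.63636)
Function('u')(K, J) = Add(-5, K)
Function('Z')(x) = 0
Function('X')(C, y) = Pow(Add(-10, C), -1) (Function('X')(C, y) = Pow(Add(Add(-5, C), -5), -1) = Pow(Add(-10, C), -1))
Pow(Function('X')(Function('Z')(4), Add(Add(85, 31), -17)), -1) = Pow(Pow(Add(-10, 0), -1), -1) = Pow(Pow(-10, -1), -1) = Pow(Rational(-1, 10), -1) = -10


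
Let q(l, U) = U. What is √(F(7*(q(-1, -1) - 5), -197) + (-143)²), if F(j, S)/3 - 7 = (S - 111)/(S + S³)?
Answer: 2*√74785534228513105/3822785 ≈ 143.07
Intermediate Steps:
F(j, S) = 21 + 3*(-111 + S)/(S + S³) (F(j, S) = 21 + 3*((S - 111)/(S + S³)) = 21 + 3*((-111 + S)/(S + S³)) = 21 + 3*(-111 + S)/(S + S³))
√(F(7*(q(-1, -1) - 5), -197) + (-143)²) = √((-333 + 21*(-197)³ + 24*(-197))/(-197 + (-197)³) + (-143)²) = √((-333 + 21*(-7645373) - 4728)/(-197 - 7645373) + 20449) = √((-333 - 160552833 - 4728)/(-7645570) + 20449) = √(-1/7645570*(-160557894) + 20449) = √(80278947/3822785 + 20449) = √(78252409412/3822785) = 2*√74785534228513105/3822785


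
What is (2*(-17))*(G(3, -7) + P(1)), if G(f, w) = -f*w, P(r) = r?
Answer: -748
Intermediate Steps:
G(f, w) = -f*w
(2*(-17))*(G(3, -7) + P(1)) = (2*(-17))*(-1*3*(-7) + 1) = -34*(21 + 1) = -34*22 = -748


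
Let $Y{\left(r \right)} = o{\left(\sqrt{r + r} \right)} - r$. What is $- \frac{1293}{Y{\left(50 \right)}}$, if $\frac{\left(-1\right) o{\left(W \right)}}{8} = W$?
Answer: $\frac{1293}{130} \approx 9.9462$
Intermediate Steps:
$o{\left(W \right)} = - 8 W$
$Y{\left(r \right)} = - r - 8 \sqrt{2} \sqrt{r}$ ($Y{\left(r \right)} = - 8 \sqrt{r + r} - r = - 8 \sqrt{2 r} - r = - 8 \sqrt{2} \sqrt{r} - r = - r - 8 \sqrt{2} \sqrt{r}$)
$- \frac{1293}{Y{\left(50 \right)}} = - \frac{1293}{\left(-1\right) 50 - 8 \sqrt{2} \sqrt{50}} = - \frac{1293}{-50 - 8 \sqrt{2} \cdot 5 \sqrt{2}} = - \frac{1293}{-50 - 80} = - \frac{1293}{-130} = \left(-1293\right) \left(- \frac{1}{130}\right) = \frac{1293}{130}$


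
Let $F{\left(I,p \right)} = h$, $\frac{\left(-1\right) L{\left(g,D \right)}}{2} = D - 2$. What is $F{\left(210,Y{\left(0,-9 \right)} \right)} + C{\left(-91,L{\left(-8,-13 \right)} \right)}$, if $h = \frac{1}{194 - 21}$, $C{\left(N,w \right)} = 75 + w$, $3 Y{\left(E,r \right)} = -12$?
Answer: $\frac{18166}{173} \approx 105.01$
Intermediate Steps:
$L{\left(g,D \right)} = 4 - 2 D$ ($L{\left(g,D \right)} = - 2 \left(D - 2\right) = - 2 \left(-2 + D\right) = 4 - 2 D$)
$Y{\left(E,r \right)} = -4$ ($Y{\left(E,r \right)} = \frac{1}{3} \left(-12\right) = -4$)
$h = \frac{1}{173} \approx 0.0057803$
$F{\left(I,p \right)} = \frac{1}{173}$
$F{\left(210,Y{\left(0,-9 \right)} \right)} + C{\left(-91,L{\left(-8,-13 \right)} \right)} = \frac{1}{173} + \left(75 + \left(4 - -26\right)\right) = \frac{1}{173} + \left(75 + \left(4 + 26\right)\right) = \frac{1}{173} + \left(75 + 30\right) = \frac{1}{173} + 105 = \frac{18166}{173}$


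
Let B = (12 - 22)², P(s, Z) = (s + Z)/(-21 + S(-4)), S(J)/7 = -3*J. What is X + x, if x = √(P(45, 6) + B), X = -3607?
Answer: -3607 + √44457/21 ≈ -3597.0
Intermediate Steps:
S(J) = -21*J (S(J) = 7*(-3*J) = -21*J)
P(s, Z) = Z/63 + s/63 (P(s, Z) = (s + Z)/(-21 - 21*(-4)) = (Z + s)/(-21 + 84) = (Z + s)/63 = (Z + s)*(1/63) = Z/63 + s/63)
B = 100 (B = (-10)² = 100)
x = √44457/21 (x = √(((1/63)*6 + (1/63)*45) + 100) = √((2/21 + 5/7) + 100) = √(17/21 + 100) = √(2117/21) = √44457/21 ≈ 10.040)
X + x = -3607 + √44457/21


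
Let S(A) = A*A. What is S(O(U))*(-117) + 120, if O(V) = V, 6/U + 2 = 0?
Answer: -933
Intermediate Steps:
U = -3 (U = 6/(-2 + 0) = 6/(-2) = 6*(-1/2) = -3)
S(A) = A**2
S(O(U))*(-117) + 120 = (-3)**2*(-117) + 120 = 9*(-117) + 120 = -1053 + 120 = -933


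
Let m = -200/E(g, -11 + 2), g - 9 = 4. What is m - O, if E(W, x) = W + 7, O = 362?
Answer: -372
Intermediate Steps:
g = 13 (g = 9 + 4 = 13)
E(W, x) = 7 + W
m = -10 (m = -200/(7 + 13) = -200/20 = -200*1/20 = -10)
m - O = -10 - 1*362 = -10 - 362 = -372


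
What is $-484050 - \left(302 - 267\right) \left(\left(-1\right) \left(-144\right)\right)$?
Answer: $-489090$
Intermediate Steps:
$-484050 - \left(302 - 267\right) \left(\left(-1\right) \left(-144\right)\right) = -484050 - 35 \cdot 144 = -484050 - 5040 = -489090$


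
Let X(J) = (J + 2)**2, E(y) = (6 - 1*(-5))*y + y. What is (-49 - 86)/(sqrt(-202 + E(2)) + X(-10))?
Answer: -4320/2137 + 135*I*sqrt(178)/4274 ≈ -2.0215 + 0.42141*I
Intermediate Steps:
E(y) = 12*y (E(y) = (6 + 5)*y + y = 11*y + y = 12*y)
X(J) = (2 + J)**2
(-49 - 86)/(sqrt(-202 + E(2)) + X(-10)) = (-49 - 86)/(sqrt(-202 + 12*2) + (2 - 10)**2) = -135/(sqrt(-202 + 24) + (-8)**2) = -135/(sqrt(-178) + 64) = -135/(I*sqrt(178) + 64) = -135/(64 + I*sqrt(178))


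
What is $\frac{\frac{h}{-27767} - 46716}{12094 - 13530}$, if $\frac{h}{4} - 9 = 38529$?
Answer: $\frac{324329331}{9968353} \approx 32.536$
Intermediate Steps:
$h = 154152$ ($h = 36 + 4 \cdot 38529 = 36 + 154116 = 154152$)
$\frac{\frac{h}{-27767} - 46716}{12094 - 13530} = \frac{\frac{154152}{-27767} - 46716}{12094 - 13530} = \frac{154152 \left(- \frac{1}{27767}\right) - 46716}{-1436} = \left(- \frac{154152}{27767} - 46716\right) \left(- \frac{1}{1436}\right) = \left(- \frac{1297317324}{27767}\right) \left(- \frac{1}{1436}\right) = \frac{324329331}{9968353}$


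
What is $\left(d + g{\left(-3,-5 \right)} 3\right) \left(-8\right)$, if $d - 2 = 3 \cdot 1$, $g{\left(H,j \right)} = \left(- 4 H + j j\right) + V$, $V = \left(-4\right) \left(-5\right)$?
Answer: $-1408$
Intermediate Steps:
$V = 20$
$g{\left(H,j \right)} = 20 + j^{2} - 4 H$ ($g{\left(H,j \right)} = \left(- 4 H + j j\right) + 20 = \left(- 4 H + j^{2}\right) + 20 = \left(j^{2} - 4 H\right) + 20 = 20 + j^{2} - 4 H$)
$d = 5$ ($d = 2 + 3 \cdot 1 = 2 + 3 = 5$)
$\left(d + g{\left(-3,-5 \right)} 3\right) \left(-8\right) = \left(5 + \left(20 + \left(-5\right)^{2} - -12\right) 3\right) \left(-8\right) = \left(5 + \left(20 + 25 + 12\right) 3\right) \left(-8\right) = \left(5 + 57 \cdot 3\right) \left(-8\right) = \left(5 + 171\right) \left(-8\right) = 176 \left(-8\right) = -1408$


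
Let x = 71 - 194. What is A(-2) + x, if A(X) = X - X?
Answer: -123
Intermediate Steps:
x = -123
A(X) = 0
A(-2) + x = 0 - 123 = -123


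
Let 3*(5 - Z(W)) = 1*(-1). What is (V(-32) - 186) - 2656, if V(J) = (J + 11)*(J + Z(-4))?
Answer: -2282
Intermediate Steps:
Z(W) = 16/3 (Z(W) = 5 - (-1)/3 = 5 - 1/3*(-1) = 5 + 1/3 = 16/3)
V(J) = (11 + J)*(16/3 + J) (V(J) = (J + 11)*(J + 16/3) = (11 + J)*(16/3 + J))
(V(-32) - 186) - 2656 = ((176/3 + (-32)**2 + (49/3)*(-32)) - 186) - 2656 = ((176/3 + 1024 - 1568/3) - 186) - 2656 = (560 - 186) - 2656 = 374 - 2656 = -2282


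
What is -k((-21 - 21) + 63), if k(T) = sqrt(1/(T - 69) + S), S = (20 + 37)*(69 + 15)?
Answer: -sqrt(689469)/12 ≈ -69.195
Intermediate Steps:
S = 4788 (S = 57*84 = 4788)
k(T) = sqrt(4788 + 1/(-69 + T)) (k(T) = sqrt(1/(T - 69) + 4788) = sqrt(1/(-69 + T) + 4788) = sqrt(4788 + 1/(-69 + T)))
-k((-21 - 21) + 63) = -sqrt((-330371 + 4788*((-21 - 21) + 63))/(-69 + ((-21 - 21) + 63))) = -sqrt((-330371 + 4788*(-42 + 63))/(-69 + (-42 + 63))) = -sqrt((-330371 + 4788*21)/(-69 + 21)) = -sqrt((-330371 + 100548)/(-48)) = -sqrt(-1/48*(-229823)) = -sqrt(229823/48) = -sqrt(689469)/12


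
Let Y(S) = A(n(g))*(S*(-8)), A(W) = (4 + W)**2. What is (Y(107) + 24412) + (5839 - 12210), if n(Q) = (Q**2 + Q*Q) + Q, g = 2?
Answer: -149735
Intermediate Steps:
n(Q) = Q + 2*Q**2 (n(Q) = (Q**2 + Q**2) + Q = 2*Q**2 + Q = Q + 2*Q**2)
Y(S) = -1568*S (Y(S) = (4 + 2*(1 + 2*2))**2*(S*(-8)) = (4 + 2*(1 + 4))**2*(-8*S) = (4 + 2*5)**2*(-8*S) = (4 + 10)**2*(-8*S) = 14**2*(-8*S) = 196*(-8*S) = -1568*S)
(Y(107) + 24412) + (5839 - 12210) = (-1568*107 + 24412) + (5839 - 12210) = (-167776 + 24412) - 6371 = -143364 - 6371 = -149735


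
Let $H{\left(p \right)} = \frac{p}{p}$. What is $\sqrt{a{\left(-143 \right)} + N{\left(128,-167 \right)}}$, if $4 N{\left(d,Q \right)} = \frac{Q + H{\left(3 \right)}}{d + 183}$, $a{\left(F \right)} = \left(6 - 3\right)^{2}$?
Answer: $\frac{\sqrt{3430330}}{622} \approx 2.9777$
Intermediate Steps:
$a{\left(F \right)} = 9$ ($a{\left(F \right)} = 3^{2} = 9$)
$H{\left(p \right)} = 1$
$N{\left(d,Q \right)} = \frac{1 + Q}{4 \left(183 + d\right)}$ ($N{\left(d,Q \right)} = \frac{\left(Q + 1\right) \frac{1}{d + 183}}{4} = \frac{\left(1 + Q\right) \frac{1}{183 + d}}{4} = \frac{\frac{1}{183 + d} \left(1 + Q\right)}{4} = \frac{1 + Q}{4 \left(183 + d\right)}$)
$\sqrt{a{\left(-143 \right)} + N{\left(128,-167 \right)}} = \sqrt{9 + \frac{1 - 167}{4 \left(183 + 128\right)}} = \sqrt{9 + \frac{1}{4} \cdot \frac{1}{311} \left(-166\right)} = \sqrt{9 - \frac{83}{622}} = \sqrt{\frac{5515}{622}} = \frac{\sqrt{3430330}}{622}$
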